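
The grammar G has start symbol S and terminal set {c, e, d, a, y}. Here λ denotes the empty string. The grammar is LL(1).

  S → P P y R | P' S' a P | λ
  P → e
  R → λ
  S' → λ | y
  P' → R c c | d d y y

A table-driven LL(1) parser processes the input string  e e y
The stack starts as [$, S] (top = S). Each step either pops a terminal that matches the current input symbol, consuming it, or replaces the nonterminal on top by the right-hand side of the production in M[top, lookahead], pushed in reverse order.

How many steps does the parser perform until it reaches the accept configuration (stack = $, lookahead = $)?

     Stack      Input    Action
  1  $ S        e e y $  expand S → P P y R
  2  $ R y P P  e e y $  expand P → e
  3  $ R y P e  e e y $  match e
  4  $ R y P    e y $    expand P → e
  5  $ R y e    e y $    match e
  6  $ R y      y $      match y
  7  $ R        $        expand R → λ
Accept reached after 7 steps.

7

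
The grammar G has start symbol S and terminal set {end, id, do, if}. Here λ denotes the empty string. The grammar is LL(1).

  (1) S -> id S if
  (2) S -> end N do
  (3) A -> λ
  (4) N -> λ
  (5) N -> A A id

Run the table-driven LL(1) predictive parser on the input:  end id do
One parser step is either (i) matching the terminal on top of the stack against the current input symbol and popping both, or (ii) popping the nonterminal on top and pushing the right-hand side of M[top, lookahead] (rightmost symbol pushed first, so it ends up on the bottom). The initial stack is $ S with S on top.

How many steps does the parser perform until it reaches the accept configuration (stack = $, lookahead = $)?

7

     Stack        Input        Action
  1  $ S          end id do $  expand S -> end N do
  2  $ do N end   end id do $  match end
  3  $ do N       id do $      expand N -> A A id
  4  $ do id A A  id do $      expand A -> λ
  5  $ do id A    id do $      expand A -> λ
  6  $ do id      id do $      match id
  7  $ do         do $         match do
Accept reached after 7 steps.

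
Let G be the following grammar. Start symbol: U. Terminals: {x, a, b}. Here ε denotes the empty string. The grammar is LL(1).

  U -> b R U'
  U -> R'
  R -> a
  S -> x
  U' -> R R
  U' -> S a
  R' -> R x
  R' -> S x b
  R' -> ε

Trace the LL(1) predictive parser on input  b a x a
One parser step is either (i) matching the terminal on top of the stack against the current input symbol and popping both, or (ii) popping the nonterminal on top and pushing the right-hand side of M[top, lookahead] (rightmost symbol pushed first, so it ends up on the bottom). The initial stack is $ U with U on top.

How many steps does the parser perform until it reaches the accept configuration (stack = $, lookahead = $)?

step 1: stack=$ U  input=b a x a $  — expand U -> b R U'
step 2: stack=$ U' R b  input=b a x a $  — match b
step 3: stack=$ U' R  input=a x a $  — expand R -> a
step 4: stack=$ U' a  input=a x a $  — match a
step 5: stack=$ U'  input=x a $  — expand U' -> S a
step 6: stack=$ a S  input=x a $  — expand S -> x
step 7: stack=$ a x  input=x a $  — match x
step 8: stack=$ a  input=a $  — match a
Accept reached after 8 steps.

8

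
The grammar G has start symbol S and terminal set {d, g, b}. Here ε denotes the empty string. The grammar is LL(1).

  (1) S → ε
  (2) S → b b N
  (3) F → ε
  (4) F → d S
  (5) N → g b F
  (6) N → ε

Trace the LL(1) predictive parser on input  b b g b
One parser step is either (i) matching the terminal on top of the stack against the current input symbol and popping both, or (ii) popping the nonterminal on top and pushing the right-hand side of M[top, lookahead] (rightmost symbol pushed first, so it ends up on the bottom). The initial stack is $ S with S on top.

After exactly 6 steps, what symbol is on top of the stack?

     Stack    Input      Action
  1  $ S      b b g b $  expand S → b b N
  2  $ N b b  b b g b $  match b
  3  $ N b    b g b $    match b
  4  $ N      g b $      expand N → g b F
  5  $ F b g  g b $      match g
  6  $ F b    b $        match b
Stack after step 6: $ F (top = F).

F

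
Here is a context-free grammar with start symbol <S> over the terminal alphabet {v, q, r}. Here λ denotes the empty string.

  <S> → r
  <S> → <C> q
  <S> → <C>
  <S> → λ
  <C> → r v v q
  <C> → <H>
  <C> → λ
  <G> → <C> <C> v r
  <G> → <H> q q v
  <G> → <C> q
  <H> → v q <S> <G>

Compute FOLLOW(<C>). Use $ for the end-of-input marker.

{$, q, r, v}

FIRST(<H>) = {v}
FIRST(<C>) = {λ, r, v}  (via <H>)
FIRST(<S>) = {λ, q, r, v}  (via <C> q, <C>)
FIRST(<G>) = {q, r, v}  (via <C> <C> v r, <H> q q v, <C> q)
FOLLOW(<S>) includes $ since <S> is the start symbol.
FOLLOW(<S>): in <H>→v q <S> <G>, <S> is followed by <G> with FIRST {q, r, v}. Thus FOLLOW(<S>) = {$, q, r, v}.
FOLLOW(<C>): in <S>→<C> q, <C> is followed by q with FIRST {q}; in <S>→<C>, the suffix after <C> is empty, so FOLLOW(<C>) ⊇ FOLLOW(<S>) = {$, q, r, v}; in <G>→<C> <C> v r (occurrence 1), <C> is followed by <C> v r with FIRST {r, v}; in <G>→<C> <C> v r (occurrence 2), <C> is followed by v r with FIRST {v}; in <G>→<C> q, <C> is followed by q with FIRST {q}. Thus FOLLOW(<C>) = {$, q, r, v}.
FOLLOW(<H>): in <C>→<H>, the suffix after <H> is empty, so FOLLOW(<H>) ⊇ FOLLOW(<C>) = {$, q, r, v}; in <G>→<H> q q v, <H> is followed by q q v with FIRST {q}. Thus FOLLOW(<H>) = {$, q, r, v}.
FOLLOW(<G>): in <H>→v q <S> <G>, the suffix after <G> is empty, so FOLLOW(<G>) ⊇ FOLLOW(<H>) = {$, q, r, v}. Thus FOLLOW(<G>) = {$, q, r, v}.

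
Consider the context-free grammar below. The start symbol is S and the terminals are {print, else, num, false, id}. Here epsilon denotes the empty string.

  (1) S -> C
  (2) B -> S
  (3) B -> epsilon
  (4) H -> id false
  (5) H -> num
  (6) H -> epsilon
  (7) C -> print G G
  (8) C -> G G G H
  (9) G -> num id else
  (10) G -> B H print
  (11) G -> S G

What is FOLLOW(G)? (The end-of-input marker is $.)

{$, id, num, print}

FIRST(H): from H->id false we get {id}; from H->num we get {num}; from H->epsilon we get {epsilon}. So FIRST(H) = {epsilon, id, num}.
FIRST(S): from S->C we get {id, num, print}. So FIRST(S) = {id, num, print}.
FIRST(B): from B->S we get {id, num, print}; from B->epsilon we get {epsilon}. So FIRST(B) = {epsilon, id, num, print}.
FIRST(G): from G->num id else we get {num}; from G->B H print we get {id, num, print}; from G->S G we get {id, num, print}. So FIRST(G) = {id, num, print}.
FIRST(C): from C->print G G we get {print}; from C->G G G H we get {id, num, print}. So FIRST(C) = {id, num, print}.
FOLLOW(S) includes $ since S is the start symbol.
FOLLOW(B): in G->B H print, B is followed by H print with FIRST {id, num, print}. Thus FOLLOW(B) = {id, num, print}.
FOLLOW(S): in B->S, the suffix after S is empty, so FOLLOW(S) ⊇ FOLLOW(B) = {id, num, print}; in G->S G, S is followed by G with FIRST {id, num, print}. Thus FOLLOW(S) = {$, id, num, print}.
FOLLOW(C): in S->C, the suffix after C is empty, so FOLLOW(C) ⊇ FOLLOW(S) = {$, id, num, print}. Thus FOLLOW(C) = {$, id, num, print}.
FOLLOW(H): in C->G G G H, the suffix after H is empty, so FOLLOW(H) ⊇ FOLLOW(C) = {$, id, num, print}; in G->B H print, H is followed by print with FIRST {print}. Thus FOLLOW(H) = {$, id, num, print}.
FOLLOW(G): in C->print G G (occurrence 1), G is followed by G with FIRST {id, num, print}; in C->print G G (occurrence 2), the suffix after G is empty, so FOLLOW(G) ⊇ FOLLOW(C) = {$, id, num, print}; in C->G G G H (occurrence 1), G is followed by G G H with FIRST {id, num, print}; in C->G G G H (occurrence 2), G is followed by G H with FIRST {id, num, print}; in C->G G G H (occurrence 3), G is followed by H with FIRST {epsilon, id, num}; in C->G G G H (occurrence 3), the suffix after G is nullable, so FOLLOW(G) ⊇ FOLLOW(C) = {$, id, num, print}; in G->S G, the suffix after G is empty (adds nothing new). Thus FOLLOW(G) = {$, id, num, print}.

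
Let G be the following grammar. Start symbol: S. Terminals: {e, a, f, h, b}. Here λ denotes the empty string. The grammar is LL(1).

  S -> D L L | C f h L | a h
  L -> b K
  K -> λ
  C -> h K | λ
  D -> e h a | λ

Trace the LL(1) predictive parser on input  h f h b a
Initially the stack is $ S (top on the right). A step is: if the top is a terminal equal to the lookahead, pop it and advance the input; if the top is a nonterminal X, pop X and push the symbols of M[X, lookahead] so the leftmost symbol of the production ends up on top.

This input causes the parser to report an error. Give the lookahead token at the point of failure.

a

step 1: stack=$ S  input=h f h b a $  — expand S -> C f h L
step 2: stack=$ L h f C  input=h f h b a $  — expand C -> h K
step 3: stack=$ L h f K h  input=h f h b a $  — match h
step 4: stack=$ L h f K  input=f h b a $  — expand K -> λ
step 5: stack=$ L h f  input=f h b a $  — match f
step 6: stack=$ L h  input=h b a $  — match h
step 7: stack=$ L  input=b a $  — expand L -> b K
step 8: stack=$ K b  input=b a $  — match b
step 9: stack=$ K  input=a $  — error: M[K, a] is empty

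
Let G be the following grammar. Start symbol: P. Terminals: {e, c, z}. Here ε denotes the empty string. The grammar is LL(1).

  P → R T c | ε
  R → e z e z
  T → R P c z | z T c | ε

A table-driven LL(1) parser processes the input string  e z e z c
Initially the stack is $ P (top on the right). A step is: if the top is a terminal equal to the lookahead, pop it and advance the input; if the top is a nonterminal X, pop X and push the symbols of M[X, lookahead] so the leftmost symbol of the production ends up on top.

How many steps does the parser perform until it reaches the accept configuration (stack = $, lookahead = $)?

step 1: stack=$ P  input=e z e z c $  — expand P → R T c
step 2: stack=$ c T R  input=e z e z c $  — expand R → e z e z
step 3: stack=$ c T z e z e  input=e z e z c $  — match e
step 4: stack=$ c T z e z  input=z e z c $  — match z
step 5: stack=$ c T z e  input=e z c $  — match e
step 6: stack=$ c T z  input=z c $  — match z
step 7: stack=$ c T  input=c $  — expand T → ε
step 8: stack=$ c  input=c $  — match c
Accept reached after 8 steps.

8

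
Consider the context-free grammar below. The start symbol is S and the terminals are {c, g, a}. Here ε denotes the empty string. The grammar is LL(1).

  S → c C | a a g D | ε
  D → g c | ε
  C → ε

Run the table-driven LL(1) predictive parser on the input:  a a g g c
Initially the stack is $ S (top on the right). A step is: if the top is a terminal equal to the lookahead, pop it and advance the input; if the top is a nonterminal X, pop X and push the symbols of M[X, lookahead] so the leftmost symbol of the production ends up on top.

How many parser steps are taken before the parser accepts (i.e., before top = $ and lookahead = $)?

7

     Stack      Input        Action
  1  $ S        a a g g c $  expand S → a a g D
  2  $ D g a a  a a g g c $  match a
  3  $ D g a    a g g c $    match a
  4  $ D g      g g c $      match g
  5  $ D        g c $        expand D → g c
  6  $ c g      g c $        match g
  7  $ c        c $          match c
Accept reached after 7 steps.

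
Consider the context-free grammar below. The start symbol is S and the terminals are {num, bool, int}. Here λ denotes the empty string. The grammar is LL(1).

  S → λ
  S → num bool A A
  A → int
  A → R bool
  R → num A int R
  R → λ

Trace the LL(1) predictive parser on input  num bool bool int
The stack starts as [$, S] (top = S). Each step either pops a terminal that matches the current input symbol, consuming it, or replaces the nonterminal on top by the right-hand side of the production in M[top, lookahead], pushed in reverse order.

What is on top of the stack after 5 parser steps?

     Stack           Input                Action
  1  $ S             num bool bool int $  expand S → num bool A A
  2  $ A A bool num  num bool bool int $  match num
  3  $ A A bool      bool bool int $      match bool
  4  $ A A           bool int $           expand A → R bool
  5  $ A bool R      bool int $           expand R → λ
Stack after step 5: $ A bool (top = bool).

bool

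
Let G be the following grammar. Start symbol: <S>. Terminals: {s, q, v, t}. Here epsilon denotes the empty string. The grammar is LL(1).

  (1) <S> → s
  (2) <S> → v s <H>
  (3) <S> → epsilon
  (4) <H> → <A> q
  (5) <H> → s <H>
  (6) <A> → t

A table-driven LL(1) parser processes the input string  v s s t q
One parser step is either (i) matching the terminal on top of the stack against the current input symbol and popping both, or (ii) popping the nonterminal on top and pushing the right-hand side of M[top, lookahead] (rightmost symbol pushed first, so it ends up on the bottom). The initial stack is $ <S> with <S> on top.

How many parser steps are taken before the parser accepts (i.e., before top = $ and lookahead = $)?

9

     Stack      Input        Action
  1  $ <S>      v s s t q $  expand <S> → v s <H>
  2  $ <H> s v  v s s t q $  match v
  3  $ <H> s    s s t q $    match s
  4  $ <H>      s t q $      expand <H> → s <H>
  5  $ <H> s    s t q $      match s
  6  $ <H>      t q $        expand <H> → <A> q
  7  $ q <A>    t q $        expand <A> → t
  8  $ q t      t q $        match t
  9  $ q        q $          match q
Accept reached after 9 steps.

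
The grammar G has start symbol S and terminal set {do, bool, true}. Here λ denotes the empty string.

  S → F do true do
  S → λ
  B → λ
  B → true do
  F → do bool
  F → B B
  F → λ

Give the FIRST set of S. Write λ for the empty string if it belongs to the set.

{λ, do, true}

FIRST(B): from B→λ we get {λ}; from B→true do we get {true}. So FIRST(B) = {λ, true}.
FIRST(F): from F→do bool we get {do}; from F→B B we get {λ, true}; from F→λ we get {λ}. So FIRST(F) = {λ, do, true}.
FIRST(S): from S→F do true do we get {do, true}; from S→λ we get {λ}. So FIRST(S) = {λ, do, true}.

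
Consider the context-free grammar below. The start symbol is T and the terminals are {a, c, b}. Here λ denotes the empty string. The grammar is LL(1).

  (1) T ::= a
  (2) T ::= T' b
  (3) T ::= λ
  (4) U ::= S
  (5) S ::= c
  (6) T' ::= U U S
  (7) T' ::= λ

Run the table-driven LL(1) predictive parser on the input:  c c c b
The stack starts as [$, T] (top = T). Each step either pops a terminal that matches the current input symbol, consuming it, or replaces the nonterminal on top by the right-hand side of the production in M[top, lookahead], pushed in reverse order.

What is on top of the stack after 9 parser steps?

c

     Stack      Input      Action
  1  $ T        c c c b $  expand T ::= T' b
  2  $ b T'     c c c b $  expand T' ::= U U S
  3  $ b S U U  c c c b $  expand U ::= S
  4  $ b S U S  c c c b $  expand S ::= c
  5  $ b S U c  c c c b $  match c
  6  $ b S U    c c b $    expand U ::= S
  7  $ b S S    c c b $    expand S ::= c
  8  $ b S c    c c b $    match c
  9  $ b S      c b $      expand S ::= c
Stack after step 9: $ b c (top = c).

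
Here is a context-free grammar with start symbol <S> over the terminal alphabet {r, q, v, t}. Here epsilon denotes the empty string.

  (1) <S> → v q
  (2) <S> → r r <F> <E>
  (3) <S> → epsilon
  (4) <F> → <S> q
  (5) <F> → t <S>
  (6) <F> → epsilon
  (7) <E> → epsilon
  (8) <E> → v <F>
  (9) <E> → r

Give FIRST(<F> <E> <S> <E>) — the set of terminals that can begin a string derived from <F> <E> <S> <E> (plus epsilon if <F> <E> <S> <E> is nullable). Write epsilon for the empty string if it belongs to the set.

FIRST(<S>) = {epsilon, r, v}
FIRST(<E>) = {epsilon, r, v}
FIRST(<F>) = {epsilon, q, r, t, v}  (via <S> q)
FIRST(<F> <E> <S> <E>): take FIRST of each symbol in turn, carrying on past any symbol whose FIRST contains epsilon; result {epsilon, q, r, t, v}.

{epsilon, q, r, t, v}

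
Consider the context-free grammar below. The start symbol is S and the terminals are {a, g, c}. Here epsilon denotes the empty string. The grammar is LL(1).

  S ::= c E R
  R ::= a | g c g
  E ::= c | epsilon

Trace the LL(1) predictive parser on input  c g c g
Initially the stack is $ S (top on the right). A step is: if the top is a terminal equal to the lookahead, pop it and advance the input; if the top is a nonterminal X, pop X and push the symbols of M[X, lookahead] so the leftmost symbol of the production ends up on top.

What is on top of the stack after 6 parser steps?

g

step 1: stack=$ S  input=c g c g $  — expand S ::= c E R
step 2: stack=$ R E c  input=c g c g $  — match c
step 3: stack=$ R E  input=g c g $  — expand E ::= epsilon
step 4: stack=$ R  input=g c g $  — expand R ::= g c g
step 5: stack=$ g c g  input=g c g $  — match g
step 6: stack=$ g c  input=c g $  — match c
Stack after step 6: $ g (top = g).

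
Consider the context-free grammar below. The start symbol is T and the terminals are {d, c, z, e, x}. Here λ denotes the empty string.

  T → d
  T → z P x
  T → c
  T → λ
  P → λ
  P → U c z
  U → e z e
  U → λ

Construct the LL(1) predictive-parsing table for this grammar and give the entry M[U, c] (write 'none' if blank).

U → λ

FIRST(T): from T→d we get {d}; from T→z P x we get {z}; from T→c we get {c}; from T→λ we get {λ}. So FIRST(T) = {λ, c, d, z}.
FIRST(U): from U→e z e we get {e}; from U→λ we get {λ}. So FIRST(U) = {λ, e}.
FIRST(P): from P→λ we get {λ}; from P→U c z we get {c, e}. So FIRST(P) = {λ, c, e}.
FOLLOW(T) includes $ since T is the start symbol.
FOLLOW(U): in P→U c z, U is followed by c z with FIRST {c}. Thus FOLLOW(U) = {c}.
For U → e z e: FIRST(e z e) = {e}, so it goes in M[U, t] for t ∈ {e}.
For U → λ: FIRST(λ) = {λ}, so it goes in M[U, t] for t ∈ {}; since λ ∈ FIRST, also for every t ∈ FOLLOW(U) = {c}.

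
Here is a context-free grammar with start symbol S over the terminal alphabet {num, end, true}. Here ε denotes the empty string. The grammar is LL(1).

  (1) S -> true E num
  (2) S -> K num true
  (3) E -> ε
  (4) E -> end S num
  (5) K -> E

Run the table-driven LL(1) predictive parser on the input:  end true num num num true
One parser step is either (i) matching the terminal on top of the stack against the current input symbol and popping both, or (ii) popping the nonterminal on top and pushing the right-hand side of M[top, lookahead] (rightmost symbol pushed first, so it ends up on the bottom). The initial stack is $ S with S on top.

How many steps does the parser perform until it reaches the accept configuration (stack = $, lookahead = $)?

11

step 1: stack=$ S  input=end true num num num true $  — expand S -> K num true
step 2: stack=$ true num K  input=end true num num num true $  — expand K -> E
step 3: stack=$ true num E  input=end true num num num true $  — expand E -> end S num
step 4: stack=$ true num num S end  input=end true num num num true $  — match end
step 5: stack=$ true num num S  input=true num num num true $  — expand S -> true E num
step 6: stack=$ true num num num E true  input=true num num num true $  — match true
step 7: stack=$ true num num num E  input=num num num true $  — expand E -> ε
step 8: stack=$ true num num num  input=num num num true $  — match num
step 9: stack=$ true num num  input=num num true $  — match num
step 10: stack=$ true num  input=num true $  — match num
step 11: stack=$ true  input=true $  — match true
Accept reached after 11 steps.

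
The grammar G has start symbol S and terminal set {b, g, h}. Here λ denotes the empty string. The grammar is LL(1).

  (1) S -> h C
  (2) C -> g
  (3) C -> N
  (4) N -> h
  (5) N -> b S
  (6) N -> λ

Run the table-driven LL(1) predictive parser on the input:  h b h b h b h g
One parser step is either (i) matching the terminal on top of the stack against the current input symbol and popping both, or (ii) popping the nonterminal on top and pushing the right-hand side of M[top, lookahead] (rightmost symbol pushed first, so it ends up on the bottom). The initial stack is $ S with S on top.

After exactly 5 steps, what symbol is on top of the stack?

step 1: stack=$ S  input=h b h b h b h g $  — expand S -> h C
step 2: stack=$ C h  input=h b h b h b h g $  — match h
step 3: stack=$ C  input=b h b h b h g $  — expand C -> N
step 4: stack=$ N  input=b h b h b h g $  — expand N -> b S
step 5: stack=$ S b  input=b h b h b h g $  — match b
Stack after step 5: $ S (top = S).

S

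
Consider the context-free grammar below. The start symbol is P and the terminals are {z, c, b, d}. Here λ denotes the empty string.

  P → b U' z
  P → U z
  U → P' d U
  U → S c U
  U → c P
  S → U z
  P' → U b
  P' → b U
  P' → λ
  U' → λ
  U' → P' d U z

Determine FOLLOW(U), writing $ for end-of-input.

FIRST(P): from P→b U' z we get {b}; from P→U z we get {b, c, d}. So FIRST(P) = {b, c, d}.
FIRST(U): from U→P' d U we get {b, c, d}; from U→S c U we get {b, c, d}; from U→c P we get {c}. So FIRST(U) = {b, c, d}.
FIRST(S): from S→U z we get {b, c, d}. So FIRST(S) = {b, c, d}.
FIRST(P'): from P'→U b we get {b, c, d}; from P'→b U we get {b}; from P'→λ we get {λ}. So FIRST(P') = {λ, b, c, d}.
FIRST(U'): from U'→λ we get {λ}; from U'→P' d U z we get {b, c, d}. So FIRST(U') = {λ, b, c, d}.
FOLLOW(P) includes $ since P is the start symbol.
FOLLOW(S): in U→S c U, S is followed by c U with FIRST {c}. Thus FOLLOW(S) = {c}.
FOLLOW(P'): in U→P' d U, P' is followed by d U with FIRST {d}; in U'→P' d U z, P' is followed by d U z with FIRST {d}. Thus FOLLOW(P') = {d}.
FOLLOW(U): in P→U z, U is followed by z with FIRST {z}; in U→P' d U, the suffix after U is empty (adds nothing new); in U→S c U, the suffix after U is empty (adds nothing new); in S→U z, U is followed by z with FIRST {z}; in P'→U b, U is followed by b with FIRST {b}; in P'→b U, the suffix after U is empty, so FOLLOW(U) ⊇ FOLLOW(P') = {d}; in U'→P' d U z, U is followed by z with FIRST {z}. Thus FOLLOW(U) = {b, d, z}.
FOLLOW(P): in U→c P, the suffix after P is empty, so FOLLOW(P) ⊇ FOLLOW(U) = {b, d, z}. Thus FOLLOW(P) = {$, b, d, z}.
FOLLOW(U'): in P→b U' z, U' is followed by z with FIRST {z}. Thus FOLLOW(U') = {z}.

{b, d, z}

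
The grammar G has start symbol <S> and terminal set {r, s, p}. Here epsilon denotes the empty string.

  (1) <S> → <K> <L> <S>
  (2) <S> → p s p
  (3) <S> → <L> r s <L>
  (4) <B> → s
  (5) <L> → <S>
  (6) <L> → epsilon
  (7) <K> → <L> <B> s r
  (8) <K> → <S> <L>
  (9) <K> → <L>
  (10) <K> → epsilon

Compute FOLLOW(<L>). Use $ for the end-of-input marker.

FIRST(<B>) = {s}
FIRST(<S>) = {p, r, s}  (via <K> <L> <S>, <L> r s <L>)
FIRST(<L>) = {epsilon, p, r, s}  (via <S>)
FIRST(<K>) = {epsilon, p, r, s}  (via <L> <B> s r, <S> <L>, <L>)
FOLLOW(<S>) includes $ since <S> is the start symbol.
FOLLOW(<B>): in <K>→<L> <B> s r, <B> is followed by s r with FIRST {s}. Thus FOLLOW(<B>) = {s}.
FOLLOW(<K>): in <S>→<K> <L> <S>, <K> is followed by <L> <S> with FIRST {p, r, s}. Thus FOLLOW(<K>) = {p, r, s}.
FOLLOW(<S>): in <S>→<K> <L> <S>, the suffix after <S> is empty (adds nothing new); in <L>→<S>, the suffix after <S> is empty, so FOLLOW(<S>) ⊇ FOLLOW(<L>) = {$, p, r, s}; in <K>→<S> <L>, <S> is followed by <L> with FIRST {epsilon, p, r, s}; in <K>→<S> <L>, the suffix after <S> is nullable, so FOLLOW(<S>) ⊇ FOLLOW(<K>) = {p, r, s}. Thus FOLLOW(<S>) = {$, p, r, s}.
FOLLOW(<L>): in <S>→<K> <L> <S>, <L> is followed by <S> with FIRST {p, r, s}; in <S>→<L> r s <L> (occurrence 1), <L> is followed by r s <L> with FIRST {r}; in <S>→<L> r s <L> (occurrence 2), the suffix after <L> is empty, so FOLLOW(<L>) ⊇ FOLLOW(<S>) = {$, p, r, s}; in <K>→<L> <B> s r, <L> is followed by <B> s r with FIRST {s}; in <K>→<S> <L>, the suffix after <L> is empty, so FOLLOW(<L>) ⊇ FOLLOW(<K>) = {p, r, s}; in <K>→<L>, the suffix after <L> is empty, so FOLLOW(<L>) ⊇ FOLLOW(<K>) = {p, r, s}. Thus FOLLOW(<L>) = {$, p, r, s}.

{$, p, r, s}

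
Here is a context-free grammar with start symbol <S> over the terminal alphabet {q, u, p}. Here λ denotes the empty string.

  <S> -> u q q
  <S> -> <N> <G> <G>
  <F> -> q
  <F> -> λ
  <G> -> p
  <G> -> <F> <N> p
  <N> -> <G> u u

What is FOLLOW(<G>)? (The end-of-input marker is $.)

FIRST(<F>): from <F>->q we get {q}; from <F>->λ we get {λ}. So FIRST(<F>) = {λ, q}.
FIRST(<S>): from <S>->u q q we get {u}; from <S>-><N> <G> <G> we get {p, q}. So FIRST(<S>) = {p, q, u}.
FIRST(<G>): from <G>->p we get {p}; from <G>-><F> <N> p we get {p, q}. So FIRST(<G>) = {p, q}.
FIRST(<N>): from <N>-><G> u u we get {p, q}. So FIRST(<N>) = {p, q}.
FOLLOW(<S>) includes $ since <S> is the start symbol.
FOLLOW(<S>): <S> appears on no right-hand side. Thus FOLLOW(<S>) = {$}.
FOLLOW(<F>): in <G>-><F> <N> p, <F> is followed by <N> p with FIRST {p, q}. Thus FOLLOW(<F>) = {p, q}.
FOLLOW(<G>): in <S>-><N> <G> <G> (occurrence 1), <G> is followed by <G> with FIRST {p, q}; in <S>-><N> <G> <G> (occurrence 2), the suffix after <G> is empty, so FOLLOW(<G>) ⊇ FOLLOW(<S>) = {$}; in <N>-><G> u u, <G> is followed by u u with FIRST {u}. Thus FOLLOW(<G>) = {$, p, q, u}.
FOLLOW(<N>): in <S>-><N> <G> <G>, <N> is followed by <G> <G> with FIRST {p, q}; in <G>-><F> <N> p, <N> is followed by p with FIRST {p}. Thus FOLLOW(<N>) = {p, q}.

{$, p, q, u}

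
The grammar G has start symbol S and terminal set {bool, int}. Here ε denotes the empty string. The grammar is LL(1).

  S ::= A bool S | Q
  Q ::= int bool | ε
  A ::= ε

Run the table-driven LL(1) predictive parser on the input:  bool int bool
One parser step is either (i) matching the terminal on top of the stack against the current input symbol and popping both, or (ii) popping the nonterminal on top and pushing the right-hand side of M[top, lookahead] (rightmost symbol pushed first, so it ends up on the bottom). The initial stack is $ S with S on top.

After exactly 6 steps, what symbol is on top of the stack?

step 1: stack=$ S  input=bool int bool $  — expand S ::= A bool S
step 2: stack=$ S bool A  input=bool int bool $  — expand A ::= ε
step 3: stack=$ S bool  input=bool int bool $  — match bool
step 4: stack=$ S  input=int bool $  — expand S ::= Q
step 5: stack=$ Q  input=int bool $  — expand Q ::= int bool
step 6: stack=$ bool int  input=int bool $  — match int
Stack after step 6: $ bool (top = bool).

bool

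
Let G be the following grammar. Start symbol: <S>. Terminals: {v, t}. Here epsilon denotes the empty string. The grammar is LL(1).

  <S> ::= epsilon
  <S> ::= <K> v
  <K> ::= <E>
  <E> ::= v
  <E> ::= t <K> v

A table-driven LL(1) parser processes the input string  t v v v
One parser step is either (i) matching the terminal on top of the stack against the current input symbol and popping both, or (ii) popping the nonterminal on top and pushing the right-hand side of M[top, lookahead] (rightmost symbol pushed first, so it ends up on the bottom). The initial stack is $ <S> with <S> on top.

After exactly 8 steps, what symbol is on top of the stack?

v

     Stack        Input      Action
  1  $ <S>        t v v v $  expand <S> ::= <K> v
  2  $ v <K>      t v v v $  expand <K> ::= <E>
  3  $ v <E>      t v v v $  expand <E> ::= t <K> v
  4  $ v v <K> t  t v v v $  match t
  5  $ v v <K>    v v v $    expand <K> ::= <E>
  6  $ v v <E>    v v v $    expand <E> ::= v
  7  $ v v v      v v v $    match v
  8  $ v v        v v $      match v
Stack after step 8: $ v (top = v).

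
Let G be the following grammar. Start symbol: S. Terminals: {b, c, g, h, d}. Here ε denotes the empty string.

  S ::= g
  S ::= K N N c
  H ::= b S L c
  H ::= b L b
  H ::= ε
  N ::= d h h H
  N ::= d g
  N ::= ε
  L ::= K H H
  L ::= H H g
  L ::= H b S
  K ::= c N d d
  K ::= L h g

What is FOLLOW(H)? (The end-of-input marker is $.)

FIRST(H): from H::=b S L c we get {b}; from H::=b L b we get {b}; from H::=ε we get {ε}. So FIRST(H) = {ε, b}.
FIRST(N): from N::=d h h H we get {d}; from N::=d g we get {d}; from N::=ε we get {ε}. So FIRST(N) = {ε, d}.
FIRST(S): from S::=g we get {g}; from S::=K N N c we get {b, c, g}. So FIRST(S) = {b, c, g}.
FIRST(L): from L::=K H H we get {b, c, g}; from L::=H H g we get {b, g}; from L::=H b S we get {b}. So FIRST(L) = {b, c, g}.
FIRST(K): from K::=c N d d we get {c}; from K::=L h g we get {b, c, g}. So FIRST(K) = {b, c, g}.
FOLLOW(S) includes $ since S is the start symbol.
FOLLOW(N): in S::=K N N c (occurrence 1), N is followed by N c with FIRST {c, d}; in S::=K N N c (occurrence 2), N is followed by c with FIRST {c}; in K::=c N d d, N is followed by d d with FIRST {d}. Thus FOLLOW(N) = {c, d}.
FOLLOW(L): in H::=b S L c, L is followed by c with FIRST {c}; in H::=b L b, L is followed by b with FIRST {b}; in K::=L h g, L is followed by h g with FIRST {h}. Thus FOLLOW(L) = {b, c, h}.
FOLLOW(S): in H::=b S L c, S is followed by L c with FIRST {b, c, g}; in L::=H b S, the suffix after S is empty, so FOLLOW(S) ⊇ FOLLOW(L) = {b, c, h}. Thus FOLLOW(S) = {$, b, c, g, h}.
FOLLOW(H): in N::=d h h H, the suffix after H is empty, so FOLLOW(H) ⊇ FOLLOW(N) = {c, d}; in L::=K H H (occurrence 1), H is followed by H with FIRST {ε, b}; in L::=K H H (occurrence 1), the suffix after H is nullable, so FOLLOW(H) ⊇ FOLLOW(L) = {b, c, h}; in L::=K H H (occurrence 2), the suffix after H is empty, so FOLLOW(H) ⊇ FOLLOW(L) = {b, c, h}; in L::=H H g (occurrence 1), H is followed by H g with FIRST {b, g}; in L::=H H g (occurrence 2), H is followed by g with FIRST {g}; in L::=H b S, H is followed by b S with FIRST {b}. Thus FOLLOW(H) = {b, c, d, g, h}.
FOLLOW(K): in S::=K N N c, K is followed by N N c with FIRST {c, d}; in L::=K H H, K is followed by H H with FIRST {ε, b}; in L::=K H H, the suffix after K is nullable, so FOLLOW(K) ⊇ FOLLOW(L) = {b, c, h}. Thus FOLLOW(K) = {b, c, d, h}.

{b, c, d, g, h}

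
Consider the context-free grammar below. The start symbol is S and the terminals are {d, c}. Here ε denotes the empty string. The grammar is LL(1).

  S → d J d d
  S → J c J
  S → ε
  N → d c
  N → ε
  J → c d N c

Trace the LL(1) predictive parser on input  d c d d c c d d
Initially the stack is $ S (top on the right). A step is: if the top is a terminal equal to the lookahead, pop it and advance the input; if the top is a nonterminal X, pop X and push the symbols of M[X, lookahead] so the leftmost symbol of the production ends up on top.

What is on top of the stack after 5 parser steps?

N

step 1: stack=$ S  input=d c d d c c d d $  — expand S → d J d d
step 2: stack=$ d d J d  input=d c d d c c d d $  — match d
step 3: stack=$ d d J  input=c d d c c d d $  — expand J → c d N c
step 4: stack=$ d d c N d c  input=c d d c c d d $  — match c
step 5: stack=$ d d c N d  input=d d c c d d $  — match d
Stack after step 5: $ d d c N (top = N).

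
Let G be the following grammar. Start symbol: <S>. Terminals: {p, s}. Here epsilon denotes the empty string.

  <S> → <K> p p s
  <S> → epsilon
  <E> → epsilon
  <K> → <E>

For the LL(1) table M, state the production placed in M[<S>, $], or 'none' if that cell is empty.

<S> → epsilon

FIRST(<E>): from <E>→epsilon we get {epsilon}. So FIRST(<E>) = {epsilon}.
FIRST(<K>): from <K>→<E> we get {epsilon}. So FIRST(<K>) = {epsilon}.
FIRST(<S>): from <S>→<K> p p s we get {p}; from <S>→epsilon we get {epsilon}. So FIRST(<S>) = {epsilon, p}.
FOLLOW(<S>) includes $ since <S> is the start symbol.
FOLLOW(<S>): <S> appears on no right-hand side. Thus FOLLOW(<S>) = {$}.
For <S> → <K> p p s: FIRST(<K> p p s) = {p}, so it goes in M[<S>, t] for t ∈ {p}.
For <S> → epsilon: FIRST(epsilon) = {epsilon}, so it goes in M[<S>, t] for t ∈ {}; since epsilon ∈ FIRST, also for every t ∈ FOLLOW(<S>) = {$}.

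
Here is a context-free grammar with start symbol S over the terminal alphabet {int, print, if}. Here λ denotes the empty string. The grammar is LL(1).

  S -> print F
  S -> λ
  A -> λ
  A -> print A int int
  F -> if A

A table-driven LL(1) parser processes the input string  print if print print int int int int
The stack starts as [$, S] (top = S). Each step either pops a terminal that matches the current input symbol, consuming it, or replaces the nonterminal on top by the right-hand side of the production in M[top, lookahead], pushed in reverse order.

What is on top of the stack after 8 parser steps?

step 1: stack=$ S  input=print if print print int int int int $  — expand S -> print F
step 2: stack=$ F print  input=print if print print int int int int $  — match print
step 3: stack=$ F  input=if print print int int int int $  — expand F -> if A
step 4: stack=$ A if  input=if print print int int int int $  — match if
step 5: stack=$ A  input=print print int int int int $  — expand A -> print A int int
step 6: stack=$ int int A print  input=print print int int int int $  — match print
step 7: stack=$ int int A  input=print int int int int $  — expand A -> print A int int
step 8: stack=$ int int int int A print  input=print int int int int $  — match print
Stack after step 8: $ int int int int A (top = A).

A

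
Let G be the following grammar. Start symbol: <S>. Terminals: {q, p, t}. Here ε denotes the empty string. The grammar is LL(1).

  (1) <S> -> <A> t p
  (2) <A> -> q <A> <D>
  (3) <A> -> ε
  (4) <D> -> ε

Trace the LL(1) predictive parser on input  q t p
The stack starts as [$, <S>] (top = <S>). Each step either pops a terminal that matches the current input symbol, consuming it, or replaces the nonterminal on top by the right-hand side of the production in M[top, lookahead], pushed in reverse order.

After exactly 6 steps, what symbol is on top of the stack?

p

     Stack            Input    Action
  1  $ <S>            q t p $  expand <S> -> <A> t p
  2  $ p t <A>        q t p $  expand <A> -> q <A> <D>
  3  $ p t <D> <A> q  q t p $  match q
  4  $ p t <D> <A>    t p $    expand <A> -> ε
  5  $ p t <D>        t p $    expand <D> -> ε
  6  $ p t            t p $    match t
Stack after step 6: $ p (top = p).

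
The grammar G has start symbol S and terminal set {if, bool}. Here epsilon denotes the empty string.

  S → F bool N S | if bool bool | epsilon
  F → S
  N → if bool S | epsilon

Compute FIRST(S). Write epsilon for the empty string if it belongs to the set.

FIRST(N): from N→if bool S we get {if}; from N→epsilon we get {epsilon}. So FIRST(N) = {epsilon, if}.
FIRST(S): from S→F bool N S we get {bool, if}; from S→if bool bool we get {if}; from S→epsilon we get {epsilon}. So FIRST(S) = {epsilon, bool, if}.
FIRST(F): from F→S we get {epsilon, bool, if}. So FIRST(F) = {epsilon, bool, if}.

{epsilon, bool, if}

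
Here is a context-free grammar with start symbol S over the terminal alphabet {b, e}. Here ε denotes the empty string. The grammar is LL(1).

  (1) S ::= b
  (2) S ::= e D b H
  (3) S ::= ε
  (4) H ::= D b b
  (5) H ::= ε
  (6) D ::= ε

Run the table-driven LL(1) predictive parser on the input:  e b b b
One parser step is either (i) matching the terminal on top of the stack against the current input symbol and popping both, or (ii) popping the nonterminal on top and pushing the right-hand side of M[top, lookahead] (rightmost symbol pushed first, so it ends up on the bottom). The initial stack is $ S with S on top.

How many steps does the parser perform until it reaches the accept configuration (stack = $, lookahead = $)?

8

     Stack      Input      Action
  1  $ S        e b b b $  expand S ::= e D b H
  2  $ H b D e  e b b b $  match e
  3  $ H b D    b b b $    expand D ::= ε
  4  $ H b      b b b $    match b
  5  $ H        b b $      expand H ::= D b b
  6  $ b b D    b b $      expand D ::= ε
  7  $ b b      b b $      match b
  8  $ b        b $        match b
Accept reached after 8 steps.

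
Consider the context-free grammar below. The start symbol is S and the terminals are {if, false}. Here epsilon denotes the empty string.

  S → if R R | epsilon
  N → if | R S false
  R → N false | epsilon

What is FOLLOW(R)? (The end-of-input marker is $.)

FIRST(S) = {epsilon, if}
FIRST(N) = {false, if}  (via R S false)
FIRST(R) = {epsilon, false, if}  (via N false)
FOLLOW(S) includes $ since S is the start symbol.
FOLLOW(S): in N→R S false, S is followed by false with FIRST {false}. Thus FOLLOW(S) = {$, false}.
FOLLOW(N): in R→N false, N is followed by false with FIRST {false}. Thus FOLLOW(N) = {false}.
FOLLOW(R): in S→if R R (occurrence 1), R is followed by R with FIRST {epsilon, false, if}; in S→if R R (occurrence 1), the suffix after R is nullable, so FOLLOW(R) ⊇ FOLLOW(S) = {$, false}; in S→if R R (occurrence 2), the suffix after R is empty, so FOLLOW(R) ⊇ FOLLOW(S) = {$, false}; in N→R S false, R is followed by S false with FIRST {false, if}. Thus FOLLOW(R) = {$, false, if}.

{$, false, if}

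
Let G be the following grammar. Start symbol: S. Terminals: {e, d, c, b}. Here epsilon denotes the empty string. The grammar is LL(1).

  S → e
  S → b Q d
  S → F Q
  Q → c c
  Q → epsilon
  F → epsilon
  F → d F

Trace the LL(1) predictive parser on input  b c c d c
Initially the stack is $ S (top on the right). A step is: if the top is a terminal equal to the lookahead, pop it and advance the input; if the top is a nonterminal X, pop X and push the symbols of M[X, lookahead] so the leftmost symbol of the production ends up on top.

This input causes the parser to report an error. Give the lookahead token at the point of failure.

step 1: stack=$ S  input=b c c d c $  — expand S → b Q d
step 2: stack=$ d Q b  input=b c c d c $  — match b
step 3: stack=$ d Q  input=c c d c $  — expand Q → c c
step 4: stack=$ d c c  input=c c d c $  — match c
step 5: stack=$ d c  input=c d c $  — match c
step 6: stack=$ d  input=d c $  — match d
step 7: stack=$  input=c $  — error: stack empty but input remains

c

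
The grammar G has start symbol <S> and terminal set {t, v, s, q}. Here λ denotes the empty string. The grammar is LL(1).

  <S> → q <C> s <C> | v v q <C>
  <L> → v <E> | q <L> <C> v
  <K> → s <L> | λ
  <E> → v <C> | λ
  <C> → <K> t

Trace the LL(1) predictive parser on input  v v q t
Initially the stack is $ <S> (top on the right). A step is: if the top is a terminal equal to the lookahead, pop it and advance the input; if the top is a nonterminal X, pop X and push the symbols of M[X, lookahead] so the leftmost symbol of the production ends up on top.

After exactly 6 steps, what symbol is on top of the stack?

step 1: stack=$ <S>  input=v v q t $  — expand <S> → v v q <C>
step 2: stack=$ <C> q v v  input=v v q t $  — match v
step 3: stack=$ <C> q v  input=v q t $  — match v
step 4: stack=$ <C> q  input=q t $  — match q
step 5: stack=$ <C>  input=t $  — expand <C> → <K> t
step 6: stack=$ t <K>  input=t $  — expand <K> → λ
Stack after step 6: $ t (top = t).

t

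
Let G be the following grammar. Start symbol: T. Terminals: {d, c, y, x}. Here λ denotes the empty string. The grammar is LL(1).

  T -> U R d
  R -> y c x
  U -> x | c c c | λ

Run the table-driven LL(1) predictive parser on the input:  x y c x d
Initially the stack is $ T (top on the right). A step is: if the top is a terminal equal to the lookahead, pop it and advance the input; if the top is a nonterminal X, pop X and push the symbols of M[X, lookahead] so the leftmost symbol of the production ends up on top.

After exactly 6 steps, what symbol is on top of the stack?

     Stack      Input        Action
  1  $ T        x y c x d $  expand T -> U R d
  2  $ d R U    x y c x d $  expand U -> x
  3  $ d R x    x y c x d $  match x
  4  $ d R      y c x d $    expand R -> y c x
  5  $ d x c y  y c x d $    match y
  6  $ d x c    c x d $      match c
Stack after step 6: $ d x (top = x).

x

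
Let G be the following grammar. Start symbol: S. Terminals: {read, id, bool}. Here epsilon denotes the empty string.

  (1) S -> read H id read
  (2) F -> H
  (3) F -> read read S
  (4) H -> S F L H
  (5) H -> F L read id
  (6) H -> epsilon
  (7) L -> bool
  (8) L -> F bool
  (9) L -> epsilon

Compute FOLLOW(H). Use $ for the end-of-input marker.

FIRST(S) = {read}
FIRST(F) = {epsilon, bool, read}  (via H)
FIRST(L) = {epsilon, bool, read}  (via F bool)
FIRST(H) = {epsilon, bool, read}  (via S F L H, F L read id)
FOLLOW(S) includes $ since S is the start symbol.
FOLLOW(S): in F->read read S, the suffix after S is empty, so FOLLOW(S) ⊇ FOLLOW(F) = {bool, id, read}; in H->S F L H, S is followed by F L H with FIRST {epsilon, bool, read}; in H->S F L H, the suffix after S is nullable, so FOLLOW(S) ⊇ FOLLOW(H) = {bool, id, read}. Thus FOLLOW(S) = {$, bool, id, read}.
FOLLOW(F): in H->S F L H, F is followed by L H with FIRST {epsilon, bool, read}; in H->S F L H, the suffix after F is nullable, so FOLLOW(F) ⊇ FOLLOW(H) = {bool, id, read}; in H->F L read id, F is followed by L read id with FIRST {bool, read}; in L->F bool, F is followed by bool with FIRST {bool}. Thus FOLLOW(F) = {bool, id, read}.
FOLLOW(H): in S->read H id read, H is followed by id read with FIRST {id}; in F->H, the suffix after H is empty, so FOLLOW(H) ⊇ FOLLOW(F) = {bool, id, read}; in H->S F L H, the suffix after H is empty (adds nothing new). Thus FOLLOW(H) = {bool, id, read}.
FOLLOW(L): in H->S F L H, L is followed by H with FIRST {epsilon, bool, read}; in H->S F L H, the suffix after L is nullable, so FOLLOW(L) ⊇ FOLLOW(H) = {bool, id, read}; in H->F L read id, L is followed by read id with FIRST {read}. Thus FOLLOW(L) = {bool, id, read}.

{bool, id, read}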